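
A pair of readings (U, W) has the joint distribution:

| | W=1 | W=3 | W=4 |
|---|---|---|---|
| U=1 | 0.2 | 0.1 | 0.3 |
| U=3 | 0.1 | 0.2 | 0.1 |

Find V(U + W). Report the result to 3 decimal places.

E[U] = 1.8,  E[W] = 2.8,  E[UW] = 5
V(U) = 4.2 − (1.8)² = 0.96;  V(W) = 9.4 − (2.8)² = 1.56
cov(U,W) = 5 − (1.8)(2.8) = -0.04
V(U + W) = (1)²·0.96 + (1)²·1.56 + 2·(1)·(1)·-0.04 = 2.44

2.440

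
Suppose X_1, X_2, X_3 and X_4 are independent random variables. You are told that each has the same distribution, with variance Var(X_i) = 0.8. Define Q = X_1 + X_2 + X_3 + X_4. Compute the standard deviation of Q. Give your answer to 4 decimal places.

1.7889

By independence, Var(Q) = (1)²Var(X_1) + (1)²Var(X_2) + (1)²Var(X_3) + (1)²Var(X_4)
= (1)²·0.8 + (1)²·0.8 + (1)²·0.8 + (1)²·0.8 = 3.2
σ(Q) = √3.2 ≈ 1.7889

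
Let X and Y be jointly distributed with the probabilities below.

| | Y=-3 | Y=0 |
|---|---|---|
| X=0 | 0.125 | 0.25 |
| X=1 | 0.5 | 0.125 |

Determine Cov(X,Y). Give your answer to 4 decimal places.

E[X] = 0.625,  E[Y] = -1.875
E[XY] = -1.5
Cov(X,Y) = E[XY] − E[X]E[Y] = -1.5 − (0.625)(-1.875) = -0.328125

-0.3281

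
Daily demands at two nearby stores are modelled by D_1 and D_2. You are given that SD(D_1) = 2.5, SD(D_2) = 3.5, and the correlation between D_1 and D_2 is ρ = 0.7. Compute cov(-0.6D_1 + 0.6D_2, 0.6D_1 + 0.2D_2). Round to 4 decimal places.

0.6900

Var(D_1) = (2.5)² = 6.25;  Var(D_2) = (3.5)² = 12.25
cov(D_1,D_2) = ρ·SD(D_1)·SD(D_2) = 0.7·2.5·3.5 = 6.125
cov(-0.6D_1 + 0.6D_2, 0.6D_1 + 0.2D_2) = (-0.6)(0.6)Var(D_1) + (0.6)(0.2)Var(D_2) + [(-0.6)(0.2) + (0.6)(0.6)]cov(D_1,D_2)
= -0.36·6.25 + 0.12·12.25 + 0.24·6.125 = 0.69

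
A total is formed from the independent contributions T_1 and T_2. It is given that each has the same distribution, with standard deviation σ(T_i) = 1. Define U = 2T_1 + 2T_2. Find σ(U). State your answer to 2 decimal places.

var(T_i) = (1)² = 1
By independence, var(U) = (2)²var(T_1) + (2)²var(T_2)
= (2)²·1 + (2)²·1 = 8
σ(U) = √8 ≈ 2.83

2.83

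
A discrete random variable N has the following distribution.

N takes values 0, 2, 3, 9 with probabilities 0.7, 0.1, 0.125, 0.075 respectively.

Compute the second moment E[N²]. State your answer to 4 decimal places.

E[N²] = (0)²(0.7) + (2)²(0.1) + (3)²(0.125) + (9)²(0.075) = 7.6

7.6000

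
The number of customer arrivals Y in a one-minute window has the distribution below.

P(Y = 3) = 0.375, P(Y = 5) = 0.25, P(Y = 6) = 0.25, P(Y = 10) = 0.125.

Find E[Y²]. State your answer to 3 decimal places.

31.125

E[Y²] = (3)²(0.375) + (5)²(0.25) + (6)²(0.25) + (10)²(0.125) = 31.125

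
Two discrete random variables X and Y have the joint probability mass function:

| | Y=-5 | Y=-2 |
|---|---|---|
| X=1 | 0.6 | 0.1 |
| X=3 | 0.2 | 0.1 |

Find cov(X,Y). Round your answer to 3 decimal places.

E[X] = 1.6,  E[Y] = -4.4
E[XY] = -6.8
cov(X,Y) = E[XY] − E[X]E[Y] = -6.8 − (1.6)(-4.4) = 0.24

0.240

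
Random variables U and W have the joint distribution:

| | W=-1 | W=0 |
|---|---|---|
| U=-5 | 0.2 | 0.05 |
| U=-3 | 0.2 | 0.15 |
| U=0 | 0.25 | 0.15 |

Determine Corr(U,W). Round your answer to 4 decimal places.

E[U] = -2.3,  E[W] = -0.65
E[UW] = 1.6
cov(U,W) = E[UW] − E[U]E[W] = 1.6 − (-2.3)(-0.65) = 0.105
Var(U) = 4.11,  Var(W) = 0.2275
ρ = 0.105 / √(4.11·0.2275) ≈ 0.1086

0.1086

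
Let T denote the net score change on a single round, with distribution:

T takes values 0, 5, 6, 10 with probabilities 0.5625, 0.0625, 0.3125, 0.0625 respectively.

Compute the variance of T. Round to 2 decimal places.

11.15

E[T] = (0)(0.5625) + (5)(0.0625) + (6)(0.3125) + (10)(0.0625) = 2.8125
E[T²] = (0)²(0.5625) + (5)²(0.0625) + (6)²(0.3125) + (10)²(0.0625) = 19.0625
Var(T) = E[T²] − (E[T])² = 19.0625 − (2.8125)² = 11.15234375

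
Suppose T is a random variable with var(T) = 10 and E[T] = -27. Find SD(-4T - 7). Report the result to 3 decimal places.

var(-4T - 7) = (-4)²·10 = 160
SD(-4T - 7) = √160 ≈ 12.649

12.649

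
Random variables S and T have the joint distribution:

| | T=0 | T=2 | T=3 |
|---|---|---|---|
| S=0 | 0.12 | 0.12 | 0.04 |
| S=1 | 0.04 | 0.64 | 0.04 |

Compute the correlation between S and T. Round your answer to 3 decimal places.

0.363

E[S] = 0.72,  E[T] = 1.76
E[ST] = 1.4
Cov(S,T) = E[ST] − E[S]E[T] = 1.4 − (0.72)(1.76) = 0.1328
V(S) = 0.2016,  V(T) = 0.6624
ρ = 0.1328 / √(0.2016·0.6624) ≈ 0.363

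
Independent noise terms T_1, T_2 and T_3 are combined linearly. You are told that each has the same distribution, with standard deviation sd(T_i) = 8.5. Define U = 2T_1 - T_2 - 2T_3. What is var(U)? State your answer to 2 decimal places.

var(T_i) = (8.5)² = 72.25
By independence, var(U) = (2)²var(T_1) + (-1)²var(T_2) + (-2)²var(T_3)
= (2)²·72.25 + (-1)²·72.25 + (-2)²·72.25 = 650.25

650.25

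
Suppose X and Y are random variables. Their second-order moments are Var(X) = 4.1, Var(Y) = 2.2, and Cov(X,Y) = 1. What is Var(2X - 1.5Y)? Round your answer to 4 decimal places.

Var(2X - 1.5Y) = (2)²·Var(X) + (-1.5)²·Var(Y) + 2·(2)·(-1.5)·Cov(X,Y)
= 4·4.1 + 2.25·2.2 + -6·1 = 15.35

15.3500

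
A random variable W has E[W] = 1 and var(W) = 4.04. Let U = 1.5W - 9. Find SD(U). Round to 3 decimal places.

var(1.5W - 9) = (1.5)²·4.04 = 9.09
SD(U) = √9.09 ≈ 3.015

3.015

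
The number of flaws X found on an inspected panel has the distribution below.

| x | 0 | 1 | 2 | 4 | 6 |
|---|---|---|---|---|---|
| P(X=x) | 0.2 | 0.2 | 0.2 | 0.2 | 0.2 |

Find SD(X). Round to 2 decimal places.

2.15

E[X] = (0)(0.2) + (1)(0.2) + (2)(0.2) + (4)(0.2) + (6)(0.2) = 2.6
E[X²] = (0)²(0.2) + (1)²(0.2) + (2)²(0.2) + (4)²(0.2) + (6)²(0.2) = 11.4
V(X) = E[X²] − (E[X])² = 11.4 − (2.6)² = 4.64
SD(X) = √4.64 ≈ 2.15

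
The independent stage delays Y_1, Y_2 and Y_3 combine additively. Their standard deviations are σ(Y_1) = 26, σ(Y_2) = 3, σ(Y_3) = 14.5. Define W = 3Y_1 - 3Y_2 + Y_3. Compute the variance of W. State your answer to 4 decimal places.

6375.2500

var(Y_1) = 676, var(Y_2) = 9, var(Y_3) = 210.25
By independence, var(W) = (3)²var(Y_1) + (-3)²var(Y_2) + (1)²var(Y_3)
= (3)²·676 + (-3)²·9 + (1)²·210.25 = 6375.25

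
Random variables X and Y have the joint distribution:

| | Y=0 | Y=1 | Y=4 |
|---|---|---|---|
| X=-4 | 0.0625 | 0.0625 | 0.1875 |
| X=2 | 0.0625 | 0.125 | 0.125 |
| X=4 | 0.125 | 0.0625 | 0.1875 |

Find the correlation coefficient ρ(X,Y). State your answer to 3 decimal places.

E[X] = 0.875,  E[Y] = 2.25
E[XY] = 1.25
Cov(X,Y) = E[XY] − E[X]E[Y] = 1.25 − (0.875)(2.25) = -0.71875
Var(X) = 11.484375,  Var(Y) = 3.1875
ρ = -0.71875 / √(11.484375·3.1875) ≈ -0.119

-0.119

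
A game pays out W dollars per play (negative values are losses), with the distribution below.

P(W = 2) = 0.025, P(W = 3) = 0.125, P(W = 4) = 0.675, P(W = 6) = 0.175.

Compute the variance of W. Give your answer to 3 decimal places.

0.894

E[W] = (2)(0.025) + (3)(0.125) + (4)(0.675) + (6)(0.175) = 4.175
E[W²] = (2)²(0.025) + (3)²(0.125) + (4)²(0.675) + (6)²(0.175) = 18.325
Var(W) = E[W²] − (E[W])² = 18.325 − (4.175)² = 0.894375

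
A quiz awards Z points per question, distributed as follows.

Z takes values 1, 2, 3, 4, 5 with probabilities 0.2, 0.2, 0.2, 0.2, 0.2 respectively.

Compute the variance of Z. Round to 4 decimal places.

2.0000

E[Z] = (1)(0.2) + (2)(0.2) + (3)(0.2) + (4)(0.2) + (5)(0.2) = 3
E[Z²] = (1)²(0.2) + (2)²(0.2) + (3)²(0.2) + (4)²(0.2) + (5)²(0.2) = 11
V(Z) = E[Z²] − (E[Z])² = 11 − (3)² = 2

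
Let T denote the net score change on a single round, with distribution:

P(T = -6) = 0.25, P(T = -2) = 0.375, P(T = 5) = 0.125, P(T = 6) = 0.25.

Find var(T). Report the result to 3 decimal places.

E[T] = (-6)(0.25) + (-2)(0.375) + (5)(0.125) + (6)(0.25) = -0.125
E[T²] = (-6)²(0.25) + (-2)²(0.375) + (5)²(0.125) + (6)²(0.25) = 22.625
var(T) = E[T²] − (E[T])² = 22.625 − (-0.125)² = 22.609375

22.609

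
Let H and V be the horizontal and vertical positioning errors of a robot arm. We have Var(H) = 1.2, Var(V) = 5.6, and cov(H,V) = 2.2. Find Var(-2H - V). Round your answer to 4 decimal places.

19.2000

Var(-2H - V) = (-2)²·Var(H) + (-1)²·Var(V) + 2·(-2)·(-1)·cov(H,V)
= 4·1.2 + 1·5.6 + 4·2.2 = 19.2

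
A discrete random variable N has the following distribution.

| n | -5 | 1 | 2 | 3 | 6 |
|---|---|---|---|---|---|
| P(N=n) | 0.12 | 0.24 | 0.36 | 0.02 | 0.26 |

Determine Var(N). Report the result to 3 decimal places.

E[N] = (-5)(0.12) + (1)(0.24) + (2)(0.36) + (3)(0.02) + (6)(0.26) = 1.98
E[N²] = (-5)²(0.12) + (1)²(0.24) + (2)²(0.36) + (3)²(0.02) + (6)²(0.26) = 14.22
Var(N) = E[N²] − (E[N])² = 14.22 − (1.98)² = 10.2996

10.300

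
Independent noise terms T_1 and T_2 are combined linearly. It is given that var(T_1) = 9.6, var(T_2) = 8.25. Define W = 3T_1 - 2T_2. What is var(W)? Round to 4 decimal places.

By independence, var(W) = (3)²var(T_1) + (-2)²var(T_2)
= (3)²·9.6 + (-2)²·8.25 = 119.4

119.4000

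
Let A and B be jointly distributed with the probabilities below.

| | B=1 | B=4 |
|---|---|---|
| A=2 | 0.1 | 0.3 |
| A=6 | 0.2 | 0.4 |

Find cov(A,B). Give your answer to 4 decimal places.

-0.2400

E[A] = 4.4,  E[B] = 3.1
E[AB] = 13.4
cov(A,B) = E[AB] − E[A]E[B] = 13.4 − (4.4)(3.1) = -0.24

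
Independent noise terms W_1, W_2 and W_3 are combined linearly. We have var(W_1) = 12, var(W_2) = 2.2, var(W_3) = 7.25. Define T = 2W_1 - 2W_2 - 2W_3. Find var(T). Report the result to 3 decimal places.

85.800

By independence, var(T) = (2)²var(W_1) + (-2)²var(W_2) + (-2)²var(W_3)
= (2)²·12 + (-2)²·2.2 + (-2)²·7.25 = 85.8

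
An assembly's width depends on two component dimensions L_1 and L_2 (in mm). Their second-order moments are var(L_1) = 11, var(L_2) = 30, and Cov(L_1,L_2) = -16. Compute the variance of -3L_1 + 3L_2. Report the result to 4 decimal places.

657.0000

var(-3L_1 + 3L_2) = (-3)²·var(L_1) + (3)²·var(L_2) + 2·(-3)·(3)·Cov(L_1,L_2)
= 9·11 + 9·30 + -18·-16 = 657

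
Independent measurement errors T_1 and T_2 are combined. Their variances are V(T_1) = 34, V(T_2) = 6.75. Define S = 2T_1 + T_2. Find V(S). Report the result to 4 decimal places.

By independence, V(S) = (2)²V(T_1) + (1)²V(T_2)
= (2)²·34 + (1)²·6.75 = 142.75

142.7500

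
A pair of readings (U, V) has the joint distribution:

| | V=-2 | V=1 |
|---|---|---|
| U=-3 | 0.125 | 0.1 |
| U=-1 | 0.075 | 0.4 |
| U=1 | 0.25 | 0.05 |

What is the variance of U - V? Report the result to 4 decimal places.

5.4000

E[U] = -0.85,  E[V] = -0.35,  E[UV] = -0.25
Var(U) = 2.8 − (-0.85)² = 2.0775;  Var(V) = 2.35 − (-0.35)² = 2.2275
Cov(U,V) = -0.25 − (-0.85)(-0.35) = -0.5475
Var(U - V) = (1)²·2.0775 + (-1)²·2.2275 + 2·(1)·(-1)·-0.5475 = 5.4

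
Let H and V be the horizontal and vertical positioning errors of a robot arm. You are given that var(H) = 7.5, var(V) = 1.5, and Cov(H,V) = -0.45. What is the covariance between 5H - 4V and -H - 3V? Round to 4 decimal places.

Cov(5H - 4V, -H - 3V) = (5)(-1)var(H) + (-4)(-3)var(V) + [(5)(-3) + (-4)(-1)]Cov(H,V)
= -5·7.5 + 12·1.5 + -11·-0.45 = -14.55

-14.5500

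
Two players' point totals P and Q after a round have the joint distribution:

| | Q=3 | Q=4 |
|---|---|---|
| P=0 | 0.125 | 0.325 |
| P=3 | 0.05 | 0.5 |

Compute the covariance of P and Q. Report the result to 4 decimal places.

0.1388

E[P] = 1.65,  E[Q] = 3.825
E[PQ] = 6.45
Cov(P,Q) = E[PQ] − E[P]E[Q] = 6.45 − (1.65)(3.825) = 0.13875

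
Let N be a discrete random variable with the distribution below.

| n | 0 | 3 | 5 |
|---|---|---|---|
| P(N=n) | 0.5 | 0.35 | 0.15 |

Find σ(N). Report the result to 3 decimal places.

1.913

E[N] = (0)(0.5) + (3)(0.35) + (5)(0.15) = 1.8
E[N²] = (0)²(0.5) + (3)²(0.35) + (5)²(0.15) = 6.9
Var(N) = E[N²] − (E[N])² = 6.9 − (1.8)² = 3.66
σ(N) = √3.66 ≈ 1.913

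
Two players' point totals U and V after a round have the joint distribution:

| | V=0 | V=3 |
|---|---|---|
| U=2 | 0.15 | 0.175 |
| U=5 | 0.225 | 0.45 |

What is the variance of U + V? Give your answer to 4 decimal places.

4.5900

E[U] = 4.025,  E[V] = 1.875,  E[UV] = 7.8
var(U) = 18.175 − (4.025)² = 1.974375;  var(V) = 5.625 − (1.875)² = 2.109375
Cov(U,V) = 7.8 − (4.025)(1.875) = 0.253125
var(U + V) = (1)²·1.974375 + (1)²·2.109375 + 2·(1)·(1)·0.253125 = 4.59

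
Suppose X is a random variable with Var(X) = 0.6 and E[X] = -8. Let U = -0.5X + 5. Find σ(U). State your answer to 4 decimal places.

Var(-0.5X + 5) = (-0.5)²·0.6 = 0.15
σ(U) = √0.15 ≈ 0.3873

0.3873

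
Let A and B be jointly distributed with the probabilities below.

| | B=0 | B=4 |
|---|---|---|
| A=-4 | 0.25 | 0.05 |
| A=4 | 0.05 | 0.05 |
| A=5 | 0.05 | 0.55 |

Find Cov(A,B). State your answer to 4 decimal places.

5.2800

E[A] = 2.2,  E[B] = 2.6
E[AB] = 11
Cov(A,B) = E[AB] − E[A]E[B] = 11 − (2.2)(2.6) = 5.28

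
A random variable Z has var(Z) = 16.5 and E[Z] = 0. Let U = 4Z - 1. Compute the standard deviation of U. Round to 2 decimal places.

16.25

var(4Z - 1) = (4)²·16.5 = 264
SD(U) = √264 ≈ 16.25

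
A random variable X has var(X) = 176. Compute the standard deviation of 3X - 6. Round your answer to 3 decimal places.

39.799

var(3X - 6) = (3)²·176 = 1584
sd(3X - 6) = √1584 ≈ 39.799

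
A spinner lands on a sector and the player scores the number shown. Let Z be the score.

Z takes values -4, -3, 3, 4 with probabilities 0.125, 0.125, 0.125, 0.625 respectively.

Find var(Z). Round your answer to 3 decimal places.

E[Z] = (-4)(0.125) + (-3)(0.125) + (3)(0.125) + (4)(0.625) = 2
E[Z²] = (-4)²(0.125) + (-3)²(0.125) + (3)²(0.125) + (4)²(0.625) = 14.25
var(Z) = E[Z²] − (E[Z])² = 14.25 − (2)² = 10.25

10.250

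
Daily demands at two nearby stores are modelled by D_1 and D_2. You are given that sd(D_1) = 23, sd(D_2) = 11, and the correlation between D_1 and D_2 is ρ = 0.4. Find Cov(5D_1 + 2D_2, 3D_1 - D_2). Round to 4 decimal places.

7794.2000

var(D_1) = (23)² = 529;  var(D_2) = (11)² = 121
Cov(D_1,D_2) = ρ·sd(D_1)·sd(D_2) = 0.4·23·11 = 101.2
Cov(5D_1 + 2D_2, 3D_1 - D_2) = (5)(3)var(D_1) + (2)(-1)var(D_2) + [(5)(-1) + (2)(3)]Cov(D_1,D_2)
= 15·529 + -2·121 + 1·101.2 = 7794.2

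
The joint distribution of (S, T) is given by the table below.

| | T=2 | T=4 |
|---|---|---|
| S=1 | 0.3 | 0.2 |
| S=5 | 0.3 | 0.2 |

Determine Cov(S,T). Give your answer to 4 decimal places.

0.0000

E[S] = 3,  E[T] = 2.8
E[ST] = 8.4
Cov(S,T) = E[ST] − E[S]E[T] = 8.4 − (3)(2.8) = 0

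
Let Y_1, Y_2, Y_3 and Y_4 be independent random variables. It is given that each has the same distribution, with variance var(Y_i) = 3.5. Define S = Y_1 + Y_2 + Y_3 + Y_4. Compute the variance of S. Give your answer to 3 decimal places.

By independence, var(S) = (1)²var(Y_1) + (1)²var(Y_2) + (1)²var(Y_3) + (1)²var(Y_4)
= (1)²·3.5 + (1)²·3.5 + (1)²·3.5 + (1)²·3.5 = 14

14.000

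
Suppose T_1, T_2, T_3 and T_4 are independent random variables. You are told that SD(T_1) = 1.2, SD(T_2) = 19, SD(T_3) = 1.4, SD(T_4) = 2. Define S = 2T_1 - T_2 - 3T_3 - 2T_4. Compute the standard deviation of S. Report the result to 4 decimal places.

20.0100

var(T_1) = 1.44, var(T_2) = 361, var(T_3) = 1.96, var(T_4) = 4
By independence, var(S) = (2)²var(T_1) + (-1)²var(T_2) + (-3)²var(T_3) + (-2)²var(T_4)
= (2)²·1.44 + (-1)²·361 + (-3)²·1.96 + (-2)²·4 = 400.4
SD(S) = √400.4 ≈ 20.0100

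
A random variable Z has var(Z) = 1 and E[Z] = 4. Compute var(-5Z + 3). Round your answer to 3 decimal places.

var(-5Z + 3) = (-5)²·var(Z) = 25·1 = 25

25.000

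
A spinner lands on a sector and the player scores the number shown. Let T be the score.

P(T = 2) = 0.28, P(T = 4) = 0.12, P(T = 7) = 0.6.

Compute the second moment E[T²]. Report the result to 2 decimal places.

E[T²] = (2)²(0.28) + (4)²(0.12) + (7)²(0.6) = 32.44

32.44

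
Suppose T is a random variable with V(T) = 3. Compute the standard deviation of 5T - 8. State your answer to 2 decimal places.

8.66

V(5T - 8) = (5)²·3 = 75
SD(5T - 8) = √75 ≈ 8.66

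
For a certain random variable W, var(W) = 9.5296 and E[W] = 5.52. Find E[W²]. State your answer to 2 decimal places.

E[W²] = var(W) + (E[W])² = 9.5296 + (5.52)² = 40

40.00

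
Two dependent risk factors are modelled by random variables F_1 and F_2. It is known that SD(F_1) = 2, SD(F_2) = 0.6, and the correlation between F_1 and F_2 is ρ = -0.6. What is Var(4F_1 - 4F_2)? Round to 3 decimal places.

92.800

Var(F_1) = (2)² = 4;  Var(F_2) = (0.6)² = 0.36
Cov(F_1,F_2) = ρ·SD(F_1)·SD(F_2) = -0.6·2·0.6 = -0.72
Var(4F_1 - 4F_2) = (4)²·Var(F_1) + (-4)²·Var(F_2) + 2·(4)·(-4)·Cov(F_1,F_2)
= 16·4 + 16·0.36 + -32·-0.72 = 92.8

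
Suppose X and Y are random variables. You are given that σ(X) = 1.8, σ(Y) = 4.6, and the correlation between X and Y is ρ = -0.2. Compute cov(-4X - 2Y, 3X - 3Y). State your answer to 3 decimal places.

78.144

V(X) = (1.8)² = 3.24;  V(Y) = (4.6)² = 21.16
cov(X,Y) = ρ·σ(X)·σ(Y) = -0.2·1.8·4.6 = -1.656
cov(-4X - 2Y, 3X - 3Y) = (-4)(3)V(X) + (-2)(-3)V(Y) + [(-4)(-3) + (-2)(3)]cov(X,Y)
= -12·3.24 + 6·21.16 + 6·-1.656 = 78.144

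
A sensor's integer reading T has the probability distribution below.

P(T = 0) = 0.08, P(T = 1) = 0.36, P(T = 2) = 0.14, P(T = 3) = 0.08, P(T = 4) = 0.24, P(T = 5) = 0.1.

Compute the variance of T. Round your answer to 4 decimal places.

E[T] = (0)(0.08) + (1)(0.36) + (2)(0.14) + (3)(0.08) + (4)(0.24) + (5)(0.1) = 2.34
E[T²] = (0)²(0.08) + (1)²(0.36) + (2)²(0.14) + (3)²(0.08) + (4)²(0.24) + (5)²(0.1) = 7.98
V(T) = E[T²] − (E[T])² = 7.98 − (2.34)² = 2.5044

2.5044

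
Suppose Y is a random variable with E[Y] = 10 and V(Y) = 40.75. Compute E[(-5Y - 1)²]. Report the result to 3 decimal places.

3619.750

E[-5Y - 1] = -5·10 − 1 = -51
V(-5Y - 1) = (-5)²·40.75 = 1018.75
E[(-5Y - 1)²] = V((-5Y - 1)) + (E[(-5Y - 1)])² = 1018.75 + (-51)² = 3619.75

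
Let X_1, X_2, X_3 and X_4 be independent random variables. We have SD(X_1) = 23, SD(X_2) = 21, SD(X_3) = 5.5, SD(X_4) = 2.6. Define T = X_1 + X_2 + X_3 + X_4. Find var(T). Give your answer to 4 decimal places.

var(X_1) = 529, var(X_2) = 441, var(X_3) = 30.25, var(X_4) = 6.76
By independence, var(T) = (1)²var(X_1) + (1)²var(X_2) + (1)²var(X_3) + (1)²var(X_4)
= (1)²·529 + (1)²·441 + (1)²·30.25 + (1)²·6.76 = 1007.01

1007.0100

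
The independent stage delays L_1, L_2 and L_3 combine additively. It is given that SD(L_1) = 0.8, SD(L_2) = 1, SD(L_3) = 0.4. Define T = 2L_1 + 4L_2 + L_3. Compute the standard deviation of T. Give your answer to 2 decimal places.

4.33

V(L_1) = 0.64, V(L_2) = 1, V(L_3) = 0.16
By independence, V(T) = (2)²V(L_1) + (4)²V(L_2) + (1)²V(L_3)
= (2)²·0.64 + (4)²·1 + (1)²·0.16 = 18.72
SD(T) = √18.72 ≈ 4.33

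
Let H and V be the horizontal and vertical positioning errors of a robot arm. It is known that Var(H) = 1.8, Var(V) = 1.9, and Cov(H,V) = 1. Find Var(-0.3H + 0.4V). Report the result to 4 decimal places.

0.2260

Var(-0.3H + 0.4V) = (-0.3)²·Var(H) + (0.4)²·Var(V) + 2·(-0.3)·(0.4)·Cov(H,V)
= 0.09·1.8 + 0.16·1.9 + -0.24·1 = 0.226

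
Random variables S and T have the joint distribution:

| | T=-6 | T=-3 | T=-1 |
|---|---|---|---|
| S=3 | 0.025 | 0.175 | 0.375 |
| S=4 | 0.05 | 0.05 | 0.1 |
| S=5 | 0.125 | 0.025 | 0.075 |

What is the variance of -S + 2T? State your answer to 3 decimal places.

E[S] = 3.65,  E[T] = -2.5,  E[ST] = -9.85
V(S) = 14 − (3.65)² = 0.6775;  V(T) = 10 − (-2.5)² = 3.75
cov(S,T) = -9.85 − (3.65)(-2.5) = -0.725
V(-S + 2T) = (-1)²·0.6775 + (2)²·3.75 + 2·(-1)·(2)·-0.725 = 18.5775

18.578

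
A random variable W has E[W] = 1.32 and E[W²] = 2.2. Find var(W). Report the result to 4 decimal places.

0.4576

var(W) = 2.2 − (1.32)² = 0.4576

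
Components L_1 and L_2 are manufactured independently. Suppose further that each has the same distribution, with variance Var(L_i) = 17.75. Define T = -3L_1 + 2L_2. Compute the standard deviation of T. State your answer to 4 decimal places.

By independence, Var(T) = (-3)²Var(L_1) + (2)²Var(L_2)
= (-3)²·17.75 + (2)²·17.75 = 230.75
SD(T) = √230.75 ≈ 15.1905

15.1905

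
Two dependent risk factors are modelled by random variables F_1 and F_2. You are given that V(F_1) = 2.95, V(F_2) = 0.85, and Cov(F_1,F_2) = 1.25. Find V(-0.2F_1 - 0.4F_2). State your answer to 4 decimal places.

V(-0.2F_1 - 0.4F_2) = (-0.2)²·V(F_1) + (-0.4)²·V(F_2) + 2·(-0.2)·(-0.4)·Cov(F_1,F_2)
= 0.04·2.95 + 0.16·0.85 + 0.16·1.25 = 0.454

0.4540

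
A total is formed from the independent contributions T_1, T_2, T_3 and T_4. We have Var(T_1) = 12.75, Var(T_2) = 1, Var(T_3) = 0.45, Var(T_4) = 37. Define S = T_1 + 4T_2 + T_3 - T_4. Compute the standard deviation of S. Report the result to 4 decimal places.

By independence, Var(S) = (1)²Var(T_1) + (4)²Var(T_2) + (1)²Var(T_3) + (-1)²Var(T_4)
= (1)²·12.75 + (4)²·1 + (1)²·0.45 + (-1)²·37 = 66.2
σ(S) = √66.2 ≈ 8.1363

8.1363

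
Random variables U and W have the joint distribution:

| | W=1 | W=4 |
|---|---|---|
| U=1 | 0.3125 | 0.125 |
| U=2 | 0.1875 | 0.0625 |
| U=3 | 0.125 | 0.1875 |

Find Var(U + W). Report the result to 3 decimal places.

3.500

E[U] = 1.875,  E[W] = 2.125,  E[UW] = 4.3125
Var(U) = 4.25 − (1.875)² = 0.734375;  Var(W) = 6.625 − (2.125)² = 2.109375
Cov(U,W) = 4.3125 − (1.875)(2.125) = 0.328125
Var(U + W) = (1)²·0.734375 + (1)²·2.109375 + 2·(1)·(1)·0.328125 = 3.5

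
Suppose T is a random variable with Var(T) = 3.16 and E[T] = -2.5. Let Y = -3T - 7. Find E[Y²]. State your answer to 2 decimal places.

28.69

E[-3T - 7] = -3·-2.5 − 7 = 0.5
Var(-3T - 7) = (-3)²·3.16 = 28.44
E[Y²] = Var(Y) + (E[Y])² = 28.44 + (0.5)² = 28.69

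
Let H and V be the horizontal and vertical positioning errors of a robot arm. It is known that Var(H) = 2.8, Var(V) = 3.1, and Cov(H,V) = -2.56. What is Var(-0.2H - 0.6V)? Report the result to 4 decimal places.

Var(-0.2H - 0.6V) = (-0.2)²·Var(H) + (-0.6)²·Var(V) + 2·(-0.2)·(-0.6)·Cov(H,V)
= 0.04·2.8 + 0.36·3.1 + 0.24·-2.56 = 0.6136

0.6136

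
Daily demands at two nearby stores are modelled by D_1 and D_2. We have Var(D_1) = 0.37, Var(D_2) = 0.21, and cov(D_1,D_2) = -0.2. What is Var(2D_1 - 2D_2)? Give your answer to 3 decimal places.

Var(2D_1 - 2D_2) = (2)²·Var(D_1) + (-2)²·Var(D_2) + 2·(2)·(-2)·cov(D_1,D_2)
= 4·0.37 + 4·0.21 + -8·-0.2 = 3.92

3.920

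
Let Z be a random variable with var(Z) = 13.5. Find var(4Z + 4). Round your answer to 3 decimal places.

var(4Z + 4) = (4)²·var(Z) = 16·13.5 = 216

216.000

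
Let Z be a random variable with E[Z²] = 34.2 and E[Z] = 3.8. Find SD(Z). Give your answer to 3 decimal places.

4.445

V(Z) = 34.2 − (3.8)² = 19.76
SD(Z) = √19.76 ≈ 4.445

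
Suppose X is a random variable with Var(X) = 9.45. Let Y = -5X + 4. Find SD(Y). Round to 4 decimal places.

15.3704

Var(-5X + 4) = (-5)²·9.45 = 236.25
SD(Y) = √236.25 ≈ 15.3704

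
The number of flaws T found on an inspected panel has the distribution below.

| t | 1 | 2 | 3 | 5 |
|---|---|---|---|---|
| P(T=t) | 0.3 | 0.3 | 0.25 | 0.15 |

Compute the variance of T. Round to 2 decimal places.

1.74

E[T] = (1)(0.3) + (2)(0.3) + (3)(0.25) + (5)(0.15) = 2.4
E[T²] = (1)²(0.3) + (2)²(0.3) + (3)²(0.25) + (5)²(0.15) = 7.5
Var(T) = E[T²] − (E[T])² = 7.5 − (2.4)² = 1.74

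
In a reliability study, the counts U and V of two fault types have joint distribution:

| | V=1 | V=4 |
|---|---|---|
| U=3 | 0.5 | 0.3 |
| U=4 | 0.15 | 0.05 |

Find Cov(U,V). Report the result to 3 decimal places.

-0.060

E[U] = 3.2,  E[V] = 2.05
E[UV] = 6.5
Cov(U,V) = E[UV] − E[U]E[V] = 6.5 − (3.2)(2.05) = -0.06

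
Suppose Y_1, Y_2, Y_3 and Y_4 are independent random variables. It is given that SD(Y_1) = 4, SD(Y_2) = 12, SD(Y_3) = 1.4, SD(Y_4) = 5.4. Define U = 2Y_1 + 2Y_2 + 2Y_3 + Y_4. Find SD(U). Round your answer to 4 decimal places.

Var(Y_1) = 16, Var(Y_2) = 144, Var(Y_3) = 1.96, Var(Y_4) = 29.16
By independence, Var(U) = (2)²Var(Y_1) + (2)²Var(Y_2) + (2)²Var(Y_3) + (1)²Var(Y_4)
= (2)²·16 + (2)²·144 + (2)²·1.96 + (1)²·29.16 = 677
SD(U) = √677 ≈ 26.0192

26.0192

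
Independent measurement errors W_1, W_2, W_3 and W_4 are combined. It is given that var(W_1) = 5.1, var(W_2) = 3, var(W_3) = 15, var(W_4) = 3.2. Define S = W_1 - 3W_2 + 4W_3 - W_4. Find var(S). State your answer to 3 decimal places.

By independence, var(S) = (1)²var(W_1) + (-3)²var(W_2) + (4)²var(W_3) + (-1)²var(W_4)
= (1)²·5.1 + (-3)²·3 + (4)²·15 + (-1)²·3.2 = 275.3

275.300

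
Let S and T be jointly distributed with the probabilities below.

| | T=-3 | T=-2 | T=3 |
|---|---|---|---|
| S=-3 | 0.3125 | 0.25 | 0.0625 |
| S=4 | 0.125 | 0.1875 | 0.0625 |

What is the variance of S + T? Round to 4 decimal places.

E[S] = -0.375,  E[T] = -1.8125,  E[ST] = 1.5
Var(S) = 11.625 − (-0.375)² = 11.484375;  Var(T) = 6.8125 − (-1.8125)² = 3.52734375
Cov(S,T) = 1.5 − (-0.375)(-1.8125) = 0.8203125
Var(S + T) = (1)²·11.484375 + (1)²·3.52734375 + 2·(1)·(1)·0.8203125 = 16.65234375

16.6523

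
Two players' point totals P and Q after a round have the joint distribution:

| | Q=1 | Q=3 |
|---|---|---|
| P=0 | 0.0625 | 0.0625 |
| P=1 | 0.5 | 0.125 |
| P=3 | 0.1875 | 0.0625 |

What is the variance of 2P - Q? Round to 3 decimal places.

4.938

E[P] = 1.375,  E[Q] = 1.5,  E[PQ] = 2
Var(P) = 2.875 − (1.375)² = 0.984375;  Var(Q) = 3 − (1.5)² = 0.75
Cov(P,Q) = 2 − (1.375)(1.5) = -0.0625
Var(2P - Q) = (2)²·0.984375 + (-1)²·0.75 + 2·(2)·(-1)·-0.0625 = 4.9375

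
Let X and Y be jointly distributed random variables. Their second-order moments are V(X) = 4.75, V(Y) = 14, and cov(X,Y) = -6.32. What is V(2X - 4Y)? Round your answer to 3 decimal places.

344.120

V(2X - 4Y) = (2)²·V(X) + (-4)²·V(Y) + 2·(2)·(-4)·cov(X,Y)
= 4·4.75 + 16·14 + -16·-6.32 = 344.12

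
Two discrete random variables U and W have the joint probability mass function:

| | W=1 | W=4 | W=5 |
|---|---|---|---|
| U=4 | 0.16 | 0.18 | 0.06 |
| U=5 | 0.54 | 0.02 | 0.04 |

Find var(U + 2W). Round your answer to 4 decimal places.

8.3200

E[U] = 4.6,  E[W] = 2,  E[UW] = 8.82
var(U) = 21.4 − (4.6)² = 0.24;  var(W) = 6.4 − (2)² = 2.4
cov(U,W) = 8.82 − (4.6)(2) = -0.38
var(U + 2W) = (1)²·0.24 + (2)²·2.4 + 2·(1)·(2)·-0.38 = 8.32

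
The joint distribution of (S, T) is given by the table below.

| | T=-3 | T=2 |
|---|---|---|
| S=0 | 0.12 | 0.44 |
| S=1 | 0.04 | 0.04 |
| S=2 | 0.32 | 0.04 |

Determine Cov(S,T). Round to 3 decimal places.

-1.480

E[S] = 0.8,  E[T] = -0.4
E[ST] = -1.8
Cov(S,T) = E[ST] − E[S]E[T] = -1.8 − (0.8)(-0.4) = -1.48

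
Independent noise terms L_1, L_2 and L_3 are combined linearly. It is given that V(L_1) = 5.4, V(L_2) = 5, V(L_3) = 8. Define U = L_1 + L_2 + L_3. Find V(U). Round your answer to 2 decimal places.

18.40

By independence, V(U) = (1)²V(L_1) + (1)²V(L_2) + (1)²V(L_3)
= (1)²·5.4 + (1)²·5 + (1)²·8 = 18.4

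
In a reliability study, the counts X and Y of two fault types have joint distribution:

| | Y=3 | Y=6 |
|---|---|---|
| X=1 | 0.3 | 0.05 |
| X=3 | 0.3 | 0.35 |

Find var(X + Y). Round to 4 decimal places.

4.1500

E[X] = 2.3,  E[Y] = 4.2,  E[XY] = 10.2
var(X) = 6.2 − (2.3)² = 0.91;  var(Y) = 19.8 − (4.2)² = 2.16
Cov(X,Y) = 10.2 − (2.3)(4.2) = 0.54
var(X + Y) = (1)²·0.91 + (1)²·2.16 + 2·(1)·(1)·0.54 = 4.15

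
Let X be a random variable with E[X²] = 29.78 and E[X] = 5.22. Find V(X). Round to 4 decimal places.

2.5316

V(X) = 29.78 − (5.22)² = 2.5316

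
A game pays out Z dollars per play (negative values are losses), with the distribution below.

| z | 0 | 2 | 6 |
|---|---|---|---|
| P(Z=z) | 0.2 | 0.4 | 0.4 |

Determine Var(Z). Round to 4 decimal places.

5.7600

E[Z] = (0)(0.2) + (2)(0.4) + (6)(0.4) = 3.2
E[Z²] = (0)²(0.2) + (2)²(0.4) + (6)²(0.4) = 16
Var(Z) = E[Z²] − (E[Z])² = 16 − (3.2)² = 5.76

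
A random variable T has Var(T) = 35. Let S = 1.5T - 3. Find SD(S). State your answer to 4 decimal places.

8.8741

Var(1.5T - 3) = (1.5)²·35 = 78.75
SD(S) = √78.75 ≈ 8.8741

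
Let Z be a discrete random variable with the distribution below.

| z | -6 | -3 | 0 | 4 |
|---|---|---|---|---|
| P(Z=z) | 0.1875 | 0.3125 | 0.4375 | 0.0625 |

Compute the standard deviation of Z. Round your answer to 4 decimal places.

2.6977

E[Z] = (-6)(0.1875) + (-3)(0.3125) + (0)(0.4375) + (4)(0.0625) = -1.8125
E[Z²] = (-6)²(0.1875) + (-3)²(0.3125) + (0)²(0.4375) + (4)²(0.0625) = 10.5625
var(Z) = E[Z²] − (E[Z])² = 10.5625 − (-1.8125)² = 7.27734375
sd(Z) = √7.27734375 ≈ 2.6977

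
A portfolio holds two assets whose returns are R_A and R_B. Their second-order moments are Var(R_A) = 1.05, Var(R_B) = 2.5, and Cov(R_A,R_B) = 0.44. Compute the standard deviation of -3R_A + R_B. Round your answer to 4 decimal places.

Var(-3R_A + R_B) = (-3)²·Var(R_A) + (1)²·Var(R_B) + 2·(-3)·(1)·Cov(R_A,R_B)
= 9·1.05 + 1·2.5 + -6·0.44 = 9.31
sd(-3R_A + R_B) = √9.31 ≈ 3.0512

3.0512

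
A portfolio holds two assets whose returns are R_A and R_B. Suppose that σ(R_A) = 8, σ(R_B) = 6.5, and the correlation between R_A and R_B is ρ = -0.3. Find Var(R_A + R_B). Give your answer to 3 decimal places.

75.050

Var(R_A) = (8)² = 64;  Var(R_B) = (6.5)² = 42.25
cov(R_A,R_B) = ρ·σ(R_A)·σ(R_B) = -0.3·8·6.5 = -15.6
Var(R_A + R_B) = (1)²·Var(R_A) + (1)²·Var(R_B) + 2·(1)·(1)·cov(R_A,R_B)
= 1·64 + 1·42.25 + 2·-15.6 = 75.05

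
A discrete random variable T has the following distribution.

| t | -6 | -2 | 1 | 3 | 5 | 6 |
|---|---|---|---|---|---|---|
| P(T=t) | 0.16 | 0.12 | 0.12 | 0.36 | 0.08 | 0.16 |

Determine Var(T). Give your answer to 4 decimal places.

15.5104

E[T] = (-6)(0.16) + (-2)(0.12) + (1)(0.12) + (3)(0.36) + (5)(0.08) + (6)(0.16) = 1.36
E[T²] = (-6)²(0.16) + (-2)²(0.12) + (1)²(0.12) + (3)²(0.36) + (5)²(0.08) + (6)²(0.16) = 17.36
Var(T) = E[T²] − (E[T])² = 17.36 − (1.36)² = 15.5104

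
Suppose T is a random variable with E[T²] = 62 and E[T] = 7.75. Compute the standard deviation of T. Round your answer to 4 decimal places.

Var(T) = 62 − (7.75)² = 1.9375
σ(T) = √1.9375 ≈ 1.3919

1.3919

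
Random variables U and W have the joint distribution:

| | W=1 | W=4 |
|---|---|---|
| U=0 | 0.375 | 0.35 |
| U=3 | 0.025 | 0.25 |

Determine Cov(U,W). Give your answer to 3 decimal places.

E[U] = 0.825,  E[W] = 2.8
E[UW] = 3.075
Cov(U,W) = E[UW] − E[U]E[W] = 3.075 − (0.825)(2.8) = 0.765

0.765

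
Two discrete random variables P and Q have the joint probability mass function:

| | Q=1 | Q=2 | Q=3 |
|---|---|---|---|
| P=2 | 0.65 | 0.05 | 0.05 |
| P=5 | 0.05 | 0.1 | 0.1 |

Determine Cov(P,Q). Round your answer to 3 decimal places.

E[P] = 2.75,  E[Q] = 1.45
E[PQ] = 4.55
Cov(P,Q) = E[PQ] − E[P]E[Q] = 4.55 − (2.75)(1.45) = 0.5625

0.563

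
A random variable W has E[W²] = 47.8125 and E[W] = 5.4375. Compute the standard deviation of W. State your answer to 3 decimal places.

V(W) = 47.8125 − (5.4375)² = 18.24609375
SD(W) = √18.24609375 ≈ 4.272

4.272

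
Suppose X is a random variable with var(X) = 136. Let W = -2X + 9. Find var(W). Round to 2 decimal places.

var(-2X + 9) = (-2)²·var(X) = 4·136 = 544

544.00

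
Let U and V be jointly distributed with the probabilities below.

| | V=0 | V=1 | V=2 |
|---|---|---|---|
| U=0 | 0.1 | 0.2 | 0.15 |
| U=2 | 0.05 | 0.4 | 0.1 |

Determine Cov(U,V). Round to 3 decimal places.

-0.010

E[U] = 1.1,  E[V] = 1.1
E[UV] = 1.2
Cov(U,V) = E[UV] − E[U]E[V] = 1.2 − (1.1)(1.1) = -0.01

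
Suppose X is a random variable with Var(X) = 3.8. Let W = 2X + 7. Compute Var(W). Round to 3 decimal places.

15.200

Var(2X + 7) = (2)²·Var(X) = 4·3.8 = 15.2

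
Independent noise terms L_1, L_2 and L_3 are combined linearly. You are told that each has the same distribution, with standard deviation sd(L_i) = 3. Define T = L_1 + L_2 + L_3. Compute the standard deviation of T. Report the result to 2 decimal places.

5.20

Var(L_i) = (3)² = 9
By independence, Var(T) = (1)²Var(L_1) + (1)²Var(L_2) + (1)²Var(L_3)
= (1)²·9 + (1)²·9 + (1)²·9 = 27
sd(T) = √27 ≈ 5.20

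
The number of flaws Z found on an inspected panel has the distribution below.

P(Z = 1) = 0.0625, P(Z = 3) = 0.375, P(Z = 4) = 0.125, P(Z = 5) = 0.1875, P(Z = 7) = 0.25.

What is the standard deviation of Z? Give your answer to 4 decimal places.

1.7984

E[Z] = (1)(0.0625) + (3)(0.375) + (4)(0.125) + (5)(0.1875) + (7)(0.25) = 4.375
E[Z²] = (1)²(0.0625) + (3)²(0.375) + (4)²(0.125) + (5)²(0.1875) + (7)²(0.25) = 22.375
Var(Z) = E[Z²] − (E[Z])² = 22.375 − (4.375)² = 3.234375
SD(Z) = √3.234375 ≈ 1.7984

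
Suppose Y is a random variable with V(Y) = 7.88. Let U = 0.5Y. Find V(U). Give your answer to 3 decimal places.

1.970

V(0.5Y) = (0.5)²·V(Y) = 0.25·7.88 = 1.97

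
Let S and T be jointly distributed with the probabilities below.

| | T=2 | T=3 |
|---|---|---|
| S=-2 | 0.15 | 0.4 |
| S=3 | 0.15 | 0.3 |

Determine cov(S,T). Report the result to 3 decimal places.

-0.075

E[S] = 0.25,  E[T] = 2.7
E[ST] = 0.6
cov(S,T) = E[ST] − E[S]E[T] = 0.6 − (0.25)(2.7) = -0.075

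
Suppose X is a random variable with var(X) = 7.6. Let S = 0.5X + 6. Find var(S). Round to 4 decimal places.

var(0.5X + 6) = (0.5)²·var(X) = 0.25·7.6 = 1.9

1.9000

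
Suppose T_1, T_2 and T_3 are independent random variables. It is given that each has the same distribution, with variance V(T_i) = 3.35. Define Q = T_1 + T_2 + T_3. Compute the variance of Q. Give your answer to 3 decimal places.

By independence, V(Q) = (1)²V(T_1) + (1)²V(T_2) + (1)²V(T_3)
= (1)²·3.35 + (1)²·3.35 + (1)²·3.35 = 10.05

10.050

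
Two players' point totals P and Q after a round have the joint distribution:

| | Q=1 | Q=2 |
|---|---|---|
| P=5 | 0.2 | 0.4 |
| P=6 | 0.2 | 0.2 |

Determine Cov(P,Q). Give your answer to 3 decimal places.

E[P] = 5.4,  E[Q] = 1.6
E[PQ] = 8.6
Cov(P,Q) = E[PQ] − E[P]E[Q] = 8.6 − (5.4)(1.6) = -0.04

-0.040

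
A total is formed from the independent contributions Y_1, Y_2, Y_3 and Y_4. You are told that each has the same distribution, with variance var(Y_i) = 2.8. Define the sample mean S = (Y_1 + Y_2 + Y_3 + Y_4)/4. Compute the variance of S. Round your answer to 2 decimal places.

0.70

By independence, var(S) = (0.25)²var(Y_1) + (0.25)²var(Y_2) + (0.25)²var(Y_3) + (0.25)²var(Y_4)
= (0.25)²·2.8 + (0.25)²·2.8 + (0.25)²·2.8 + (0.25)²·2.8 = 0.7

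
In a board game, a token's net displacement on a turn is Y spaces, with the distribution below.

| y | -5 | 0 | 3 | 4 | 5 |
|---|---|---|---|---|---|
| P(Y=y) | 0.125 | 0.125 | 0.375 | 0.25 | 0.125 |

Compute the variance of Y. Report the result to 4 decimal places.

9.1094

E[Y] = (-5)(0.125) + (0)(0.125) + (3)(0.375) + (4)(0.25) + (5)(0.125) = 2.125
E[Y²] = (-5)²(0.125) + (0)²(0.125) + (3)²(0.375) + (4)²(0.25) + (5)²(0.125) = 13.625
Var(Y) = E[Y²] − (E[Y])² = 13.625 − (2.125)² = 9.109375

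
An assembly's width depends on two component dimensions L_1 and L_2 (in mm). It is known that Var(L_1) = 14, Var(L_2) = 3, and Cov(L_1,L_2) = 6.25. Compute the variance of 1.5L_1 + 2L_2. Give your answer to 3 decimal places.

Var(1.5L_1 + 2L_2) = (1.5)²·Var(L_1) + (2)²·Var(L_2) + 2·(1.5)·(2)·Cov(L_1,L_2)
= 2.25·14 + 4·3 + 6·6.25 = 81

81.000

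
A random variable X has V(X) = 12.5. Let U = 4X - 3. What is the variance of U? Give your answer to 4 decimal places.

200.0000

V(4X - 3) = (4)²·V(X) = 16·12.5 = 200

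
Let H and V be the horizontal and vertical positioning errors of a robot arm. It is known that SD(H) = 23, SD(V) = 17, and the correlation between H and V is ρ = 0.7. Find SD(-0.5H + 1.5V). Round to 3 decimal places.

Var(H) = (23)² = 529;  Var(V) = (17)² = 289
cov(H,V) = ρ·SD(H)·SD(V) = 0.7·23·17 = 273.7
Var(-0.5H + 1.5V) = (-0.5)²·Var(H) + (1.5)²·Var(V) + 2·(-0.5)·(1.5)·cov(H,V)
= 0.25·529 + 2.25·289 + -1.5·273.7 = 371.95
SD(-0.5H + 1.5V) = √371.95 ≈ 19.286

19.286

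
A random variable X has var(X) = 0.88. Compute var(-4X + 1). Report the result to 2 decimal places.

var(-4X + 1) = (-4)²·var(X) = 16·0.88 = 14.08

14.08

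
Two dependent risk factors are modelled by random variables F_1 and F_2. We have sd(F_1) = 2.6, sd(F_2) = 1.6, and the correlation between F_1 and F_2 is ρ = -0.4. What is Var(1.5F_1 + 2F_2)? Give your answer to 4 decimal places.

15.4660

Var(F_1) = (2.6)² = 6.76;  Var(F_2) = (1.6)² = 2.56
Cov(F_1,F_2) = ρ·sd(F_1)·sd(F_2) = -0.4·2.6·1.6 = -1.664
Var(1.5F_1 + 2F_2) = (1.5)²·Var(F_1) + (2)²·Var(F_2) + 2·(1.5)·(2)·Cov(F_1,F_2)
= 2.25·6.76 + 4·2.56 + 6·-1.664 = 15.466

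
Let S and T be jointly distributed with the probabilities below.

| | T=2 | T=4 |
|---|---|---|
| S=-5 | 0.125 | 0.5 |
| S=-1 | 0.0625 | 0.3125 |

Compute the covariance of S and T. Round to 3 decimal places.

0.063

E[S] = -3.5,  E[T] = 3.625
E[ST] = -12.625
cov(S,T) = E[ST] − E[S]E[T] = -12.625 − (-3.5)(3.625) = 0.0625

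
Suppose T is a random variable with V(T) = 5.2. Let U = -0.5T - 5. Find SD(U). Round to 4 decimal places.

1.1402

V(-0.5T - 5) = (-0.5)²·5.2 = 1.3
SD(U) = √1.3 ≈ 1.1402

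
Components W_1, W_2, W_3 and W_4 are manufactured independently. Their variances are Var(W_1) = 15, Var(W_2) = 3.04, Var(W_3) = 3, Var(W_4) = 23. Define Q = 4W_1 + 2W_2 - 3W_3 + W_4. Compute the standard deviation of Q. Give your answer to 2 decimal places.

By independence, Var(Q) = (4)²Var(W_1) + (2)²Var(W_2) + (-3)²Var(W_3) + (1)²Var(W_4)
= (4)²·15 + (2)²·3.04 + (-3)²·3 + (1)²·23 = 302.16
SD(Q) = √302.16 ≈ 17.38

17.38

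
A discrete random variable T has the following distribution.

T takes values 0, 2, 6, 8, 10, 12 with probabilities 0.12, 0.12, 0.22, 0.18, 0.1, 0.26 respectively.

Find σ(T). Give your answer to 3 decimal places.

E[T] = (0)(0.12) + (2)(0.12) + (6)(0.22) + (8)(0.18) + (10)(0.1) + (12)(0.26) = 7.12
E[T²] = (0)²(0.12) + (2)²(0.12) + (6)²(0.22) + (8)²(0.18) + (10)²(0.1) + (12)²(0.26) = 67.36
Var(T) = E[T²] − (E[T])² = 67.36 − (7.12)² = 16.6656
σ(T) = √16.6656 ≈ 4.082

4.082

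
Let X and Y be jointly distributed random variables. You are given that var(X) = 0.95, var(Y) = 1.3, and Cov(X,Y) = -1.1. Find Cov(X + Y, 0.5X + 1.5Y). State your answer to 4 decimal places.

Cov(X + Y, 0.5X + 1.5Y) = (1)(0.5)var(X) + (1)(1.5)var(Y) + [(1)(1.5) + (1)(0.5)]Cov(X,Y)
= 0.5·0.95 + 1.5·1.3 + 2·-1.1 = 0.225

0.2250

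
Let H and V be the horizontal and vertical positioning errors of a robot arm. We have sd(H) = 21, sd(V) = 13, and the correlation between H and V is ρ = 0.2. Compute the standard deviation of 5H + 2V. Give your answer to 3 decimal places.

113.106

Var(H) = (21)² = 441;  Var(V) = (13)² = 169
cov(H,V) = ρ·sd(H)·sd(V) = 0.2·21·13 = 54.6
Var(5H + 2V) = (5)²·Var(H) + (2)²·Var(V) + 2·(5)·(2)·cov(H,V)
= 25·441 + 4·169 + 20·54.6 = 12793
sd(5H + 2V) = √12793 ≈ 113.106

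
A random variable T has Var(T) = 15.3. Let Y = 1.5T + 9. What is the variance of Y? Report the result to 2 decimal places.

34.43

Var(1.5T + 9) = (1.5)²·Var(T) = 2.25·15.3 = 34.425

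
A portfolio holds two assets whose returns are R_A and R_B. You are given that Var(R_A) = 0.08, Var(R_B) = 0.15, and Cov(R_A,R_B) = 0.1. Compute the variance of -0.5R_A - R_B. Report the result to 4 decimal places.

0.2700

Var(-0.5R_A - R_B) = (-0.5)²·Var(R_A) + (-1)²·Var(R_B) + 2·(-0.5)·(-1)·Cov(R_A,R_B)
= 0.25·0.08 + 1·0.15 + 1·0.1 = 0.27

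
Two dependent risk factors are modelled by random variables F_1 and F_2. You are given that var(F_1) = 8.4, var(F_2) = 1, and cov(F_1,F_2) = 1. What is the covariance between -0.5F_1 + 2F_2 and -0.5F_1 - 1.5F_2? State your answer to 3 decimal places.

-1.150

cov(-0.5F_1 + 2F_2, -0.5F_1 - 1.5F_2) = (-0.5)(-0.5)var(F_1) + (2)(-1.5)var(F_2) + [(-0.5)(-1.5) + (2)(-0.5)]cov(F_1,F_2)
= 0.25·8.4 + -3·1 + -0.25·1 = -1.15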